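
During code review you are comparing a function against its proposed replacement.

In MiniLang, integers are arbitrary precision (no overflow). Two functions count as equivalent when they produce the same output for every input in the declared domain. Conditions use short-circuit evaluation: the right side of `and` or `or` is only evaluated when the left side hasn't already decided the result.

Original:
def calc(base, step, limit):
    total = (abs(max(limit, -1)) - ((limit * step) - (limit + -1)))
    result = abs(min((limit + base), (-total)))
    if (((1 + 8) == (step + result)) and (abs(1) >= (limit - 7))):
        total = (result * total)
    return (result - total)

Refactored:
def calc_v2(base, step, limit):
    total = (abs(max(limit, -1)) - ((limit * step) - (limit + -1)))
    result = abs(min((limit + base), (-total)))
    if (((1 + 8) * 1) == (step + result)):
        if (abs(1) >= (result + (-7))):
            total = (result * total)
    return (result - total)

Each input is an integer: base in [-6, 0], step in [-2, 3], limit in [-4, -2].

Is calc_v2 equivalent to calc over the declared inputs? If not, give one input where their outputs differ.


There is a counterexample at base=-6, step=-1, limit=-4: 90 on one side, 18 on the other.
calc: total = -8; result = 10; (((1 + 8) == (step + result)) and (abs(1) >= (limit - 7))) -> true; total = -80; return 90
calc_v2: total = -8; result = 10; (((1 + 8) * 1) == (step + result)) -> true; (abs(1) >= (result + (-7))) -> false; return 18
verdict: not equivalent; witness: base=-6, step=-1, limit=-4


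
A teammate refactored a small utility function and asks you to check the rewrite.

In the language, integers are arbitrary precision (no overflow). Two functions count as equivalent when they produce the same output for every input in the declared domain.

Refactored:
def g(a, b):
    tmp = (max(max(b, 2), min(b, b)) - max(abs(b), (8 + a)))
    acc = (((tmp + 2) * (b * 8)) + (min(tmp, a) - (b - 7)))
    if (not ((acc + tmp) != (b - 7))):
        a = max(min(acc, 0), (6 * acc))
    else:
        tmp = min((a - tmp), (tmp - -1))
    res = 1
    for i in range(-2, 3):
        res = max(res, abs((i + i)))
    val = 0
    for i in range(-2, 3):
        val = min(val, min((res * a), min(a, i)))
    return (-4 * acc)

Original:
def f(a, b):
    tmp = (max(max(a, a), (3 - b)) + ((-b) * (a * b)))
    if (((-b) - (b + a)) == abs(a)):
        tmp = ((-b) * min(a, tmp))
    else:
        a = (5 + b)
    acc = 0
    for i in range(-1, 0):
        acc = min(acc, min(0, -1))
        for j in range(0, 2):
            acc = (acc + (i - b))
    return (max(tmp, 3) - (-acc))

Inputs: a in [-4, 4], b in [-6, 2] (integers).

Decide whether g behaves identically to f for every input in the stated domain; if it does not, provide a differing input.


Not equivalent: a=-4, b=-6 separates them (162 vs -420).
f: tmp := 153 | (((-b) - (b + a)) == abs(a)): false | a := -1 | acc := 0 | iter i=-1: | acc := -1 | iter j=0: | acc := 4 | iter j=1: | acc := 9 | result 162
g: tmp := -4 | acc := 105 | (not ((acc + tmp) != (b - 7))): false | tmp := -3 | res := 1 | iter i=-2: | res := 4 | iter i=-1: | res := 4 | iter i=0: | res := 4 | iter i=1: | res := 4 | iter i=2: | res := 4 | val := 0 | iter i=-2: | val := -16 | iter i=-1: | val := -16 | iter i=0: | val := -16 | iter i=1: | val := -16 | iter i=2: | val := -16 | result -420
verdict: not equivalent; witness: a=-4, b=-6


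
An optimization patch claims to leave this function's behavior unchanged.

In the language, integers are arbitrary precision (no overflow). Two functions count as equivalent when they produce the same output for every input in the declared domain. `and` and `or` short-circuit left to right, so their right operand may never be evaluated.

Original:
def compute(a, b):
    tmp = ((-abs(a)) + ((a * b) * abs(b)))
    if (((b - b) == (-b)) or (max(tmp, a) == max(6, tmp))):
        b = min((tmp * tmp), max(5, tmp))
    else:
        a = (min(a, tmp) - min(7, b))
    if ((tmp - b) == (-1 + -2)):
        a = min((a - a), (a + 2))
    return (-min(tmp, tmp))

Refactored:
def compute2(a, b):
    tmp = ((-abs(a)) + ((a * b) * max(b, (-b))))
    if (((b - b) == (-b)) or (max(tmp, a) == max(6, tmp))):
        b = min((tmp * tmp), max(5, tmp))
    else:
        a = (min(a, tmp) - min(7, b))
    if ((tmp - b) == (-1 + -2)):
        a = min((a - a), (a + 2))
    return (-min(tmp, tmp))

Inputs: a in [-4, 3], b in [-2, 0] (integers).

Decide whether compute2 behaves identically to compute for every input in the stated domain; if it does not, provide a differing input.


Side by side, the visible changes include: min/max/abs usage differs.
Spot check at a=-1, b=-2 — compute: tmp = 3; (((b - b) == (-b)) or (max(tmp, a) == max(6, tmp))) -> false; a = 1; ((tmp - b) == (-1 + -2)) -> false; return -3. compute2: tmp = 3; (((b - b) == (-b)) or (max(tmp, a) == max(6, tmp))) -> false; a = 1; ((tmp - b) == (-1 + -2)) -> false; return -3. Both give -3.
Sweeping the whole domain (24 inputs) finds no disagreement.
verdict: equivalent


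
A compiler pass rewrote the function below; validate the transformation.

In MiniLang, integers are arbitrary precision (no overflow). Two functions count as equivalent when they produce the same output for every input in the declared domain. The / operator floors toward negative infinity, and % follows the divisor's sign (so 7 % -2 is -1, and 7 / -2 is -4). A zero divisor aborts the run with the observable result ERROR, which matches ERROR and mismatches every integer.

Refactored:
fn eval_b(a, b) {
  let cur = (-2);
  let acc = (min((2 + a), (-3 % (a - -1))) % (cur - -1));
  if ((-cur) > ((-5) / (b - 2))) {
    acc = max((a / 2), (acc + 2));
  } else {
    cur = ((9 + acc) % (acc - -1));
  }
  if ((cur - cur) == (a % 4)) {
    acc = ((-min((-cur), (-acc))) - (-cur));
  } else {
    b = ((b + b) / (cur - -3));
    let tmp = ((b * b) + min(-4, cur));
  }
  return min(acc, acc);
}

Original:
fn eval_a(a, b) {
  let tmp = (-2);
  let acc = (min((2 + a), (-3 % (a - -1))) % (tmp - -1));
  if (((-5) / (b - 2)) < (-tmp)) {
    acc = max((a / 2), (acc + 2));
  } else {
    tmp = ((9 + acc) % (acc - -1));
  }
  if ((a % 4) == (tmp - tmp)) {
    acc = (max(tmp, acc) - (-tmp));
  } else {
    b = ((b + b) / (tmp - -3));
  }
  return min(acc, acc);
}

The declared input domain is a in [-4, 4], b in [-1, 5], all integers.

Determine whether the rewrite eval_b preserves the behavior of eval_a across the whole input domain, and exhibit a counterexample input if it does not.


Side by side, the visible changes include: comparison usage differs; min/max/abs usage differs; local variable names differ; statement counts differ; constant usage differs; arithmetic usage differs.
One worked example (a=-4, b=-1) — eval_a: tmp = -2; acc = 0; (((-5) / (b - 2)) < (-tmp)) -> true; acc = 2; ((a % 4) == (tmp - tmp)) -> true; acc = 0; return 0; eval_b: cur = -2; acc = 0; ((-cur) > ((-5) / (b - 2))) -> true; acc = 2; ((cur - cur) == (a % 4)) -> true; acc = 0; return 0; agreement on 0.
Every one of the 63 inputs gives matching results.
verdict: equivalent


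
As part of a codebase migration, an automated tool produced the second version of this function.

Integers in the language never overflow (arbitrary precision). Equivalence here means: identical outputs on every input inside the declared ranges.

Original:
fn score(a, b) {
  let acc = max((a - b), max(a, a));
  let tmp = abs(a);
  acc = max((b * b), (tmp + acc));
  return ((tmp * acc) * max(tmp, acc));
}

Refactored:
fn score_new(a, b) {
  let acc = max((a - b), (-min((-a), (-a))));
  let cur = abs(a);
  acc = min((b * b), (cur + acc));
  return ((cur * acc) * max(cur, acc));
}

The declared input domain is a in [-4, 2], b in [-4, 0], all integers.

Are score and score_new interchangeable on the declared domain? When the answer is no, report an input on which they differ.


These are not equivalent — on a=-4, b=-4 the outputs split (1024 vs 64).
score: acc=0, then tmp=4, then acc=16, then returns 1024
score_new: acc=0, then cur=4, then acc=4, then returns 64
verdict: not equivalent; witness: a=-4, b=-4


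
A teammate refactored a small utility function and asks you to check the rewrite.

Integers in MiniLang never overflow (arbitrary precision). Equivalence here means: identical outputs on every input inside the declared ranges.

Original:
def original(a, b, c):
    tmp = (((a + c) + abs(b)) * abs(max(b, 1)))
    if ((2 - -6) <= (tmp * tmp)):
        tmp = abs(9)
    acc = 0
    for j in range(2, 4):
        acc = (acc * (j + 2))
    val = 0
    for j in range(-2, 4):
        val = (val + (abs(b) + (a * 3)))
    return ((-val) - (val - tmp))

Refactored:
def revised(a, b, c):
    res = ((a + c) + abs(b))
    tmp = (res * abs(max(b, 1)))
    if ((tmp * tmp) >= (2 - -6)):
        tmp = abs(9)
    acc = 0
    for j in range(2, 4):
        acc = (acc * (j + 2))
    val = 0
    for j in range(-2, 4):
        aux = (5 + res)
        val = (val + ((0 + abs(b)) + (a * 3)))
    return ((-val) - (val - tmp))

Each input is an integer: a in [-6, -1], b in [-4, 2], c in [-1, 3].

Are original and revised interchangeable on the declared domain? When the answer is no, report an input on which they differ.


Equivalent — the differences include arithmetic usage differs; also constant usage differs; also statement counts differ; also local variable names differ; also comparison usage differs, yet no declared input distinguishes the two.
One worked example (a=-1, b=-4, c=1) — original: tmp=4, then ((2 - -6) <= (tmp * tmp)) is true, then tmp=9, then acc=0, then (j=2), then acc=0, then (j=3), then acc=0, then val=0, then (j=-2), then val=1, then (j=-1), then val=2, then (j=0), then val=3, then (j=1), then val=4, then (j=2), then val=5, then (j=3), then val=6, then returns -3; revised: res=4, then tmp=4, then ((tmp * tmp) >= (2 - -6)) is true, then tmp=9, then acc=0, then (j=2), then acc=0, then (j=3), then acc=0, then val=0, then (j=-2), then aux=9, then val=1, then (j=-1), then aux=9, then val=2, then (j=0), then aux=9, then val=3, then (j=1), then aux=9, then val=4, then (j=2), then aux=9, then val=5, then (j=3), then aux=9, then val=6, then returns -3; agreement on -3.
An exhaustive pass over the 210 declared inputs shows identical outputs.
verdict: equivalent


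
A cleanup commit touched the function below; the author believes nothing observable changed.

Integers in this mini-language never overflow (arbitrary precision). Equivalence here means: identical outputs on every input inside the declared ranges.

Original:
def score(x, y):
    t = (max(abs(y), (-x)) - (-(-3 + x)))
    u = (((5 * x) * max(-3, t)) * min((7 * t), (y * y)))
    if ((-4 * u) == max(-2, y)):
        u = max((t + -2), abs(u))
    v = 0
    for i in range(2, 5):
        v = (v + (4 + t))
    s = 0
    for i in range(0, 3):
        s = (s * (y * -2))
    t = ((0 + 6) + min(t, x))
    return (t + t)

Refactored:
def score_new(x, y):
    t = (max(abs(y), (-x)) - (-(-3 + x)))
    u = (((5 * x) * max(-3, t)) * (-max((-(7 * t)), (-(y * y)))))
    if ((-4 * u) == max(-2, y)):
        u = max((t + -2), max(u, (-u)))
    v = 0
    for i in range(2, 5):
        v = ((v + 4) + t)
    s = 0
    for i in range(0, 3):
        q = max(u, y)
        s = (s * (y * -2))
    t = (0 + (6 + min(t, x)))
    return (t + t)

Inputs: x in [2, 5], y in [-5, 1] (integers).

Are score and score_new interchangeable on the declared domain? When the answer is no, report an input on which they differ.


The two are interchangeable: statement counts differ, and local variable names differ, and min/max/abs usage differs, and every declared input agrees.
One worked example (x=4, y=-1) — score: t = 2; u = 40; ((-4 * u) == max(-2, y)) -> false; v = 0; [i=2]; v = 6; [i=3]; v = 12; [i=4]; v = 18; s = 0; [i=0]; s = 0; [i=1]; s = 0; [i=2]; s = 0; t = 8; return 16; score_new: t = 2; u = 40; ((-4 * u) == max(-2, y)) -> false; v = 0; [i=2]; v = 6; [i=3]; v = 12; [i=4]; v = 18; s = 0; [i=0]; q = 40; s = 0; [i=1]; q = 40; s = 0; [i=2]; q = 40; s = 0; t = 8; return 16; agreement on 16.
Checked all 28 inputs in the declared domain: the outputs agree on every one.
verdict: equivalent


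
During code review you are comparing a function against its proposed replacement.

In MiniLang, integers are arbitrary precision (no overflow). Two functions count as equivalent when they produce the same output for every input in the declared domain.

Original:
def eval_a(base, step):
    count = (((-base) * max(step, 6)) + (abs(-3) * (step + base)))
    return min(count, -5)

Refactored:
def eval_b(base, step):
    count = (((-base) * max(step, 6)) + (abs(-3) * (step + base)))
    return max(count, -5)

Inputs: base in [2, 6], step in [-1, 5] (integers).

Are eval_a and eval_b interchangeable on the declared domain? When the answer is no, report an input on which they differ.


On input base=2, step=-1, eval_a returns -9 while eval_b returns -5.
verdict: not equivalent; witness: base=2, step=-1


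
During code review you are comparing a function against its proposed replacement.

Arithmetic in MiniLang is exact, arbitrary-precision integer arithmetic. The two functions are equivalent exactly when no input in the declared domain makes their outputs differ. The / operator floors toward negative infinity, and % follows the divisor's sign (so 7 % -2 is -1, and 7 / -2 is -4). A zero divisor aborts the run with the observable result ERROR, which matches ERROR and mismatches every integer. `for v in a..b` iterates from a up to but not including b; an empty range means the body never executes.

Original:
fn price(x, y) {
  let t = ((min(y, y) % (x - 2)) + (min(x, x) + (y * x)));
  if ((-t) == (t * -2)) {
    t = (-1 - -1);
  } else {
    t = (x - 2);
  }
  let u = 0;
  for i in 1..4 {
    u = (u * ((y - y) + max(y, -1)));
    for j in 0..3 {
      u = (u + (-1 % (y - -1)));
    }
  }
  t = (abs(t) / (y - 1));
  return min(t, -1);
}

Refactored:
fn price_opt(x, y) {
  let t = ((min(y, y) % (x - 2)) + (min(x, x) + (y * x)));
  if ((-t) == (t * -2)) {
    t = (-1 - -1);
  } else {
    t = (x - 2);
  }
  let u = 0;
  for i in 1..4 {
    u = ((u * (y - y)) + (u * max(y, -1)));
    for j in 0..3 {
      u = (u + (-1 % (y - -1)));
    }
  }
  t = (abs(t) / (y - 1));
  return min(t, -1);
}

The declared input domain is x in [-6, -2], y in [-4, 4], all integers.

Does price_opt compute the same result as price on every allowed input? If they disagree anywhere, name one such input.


Behavior is preserved: although arithmetic usage differs, the outputs never diverge.
As a probe, take x=-2, y=-3: price runs t = 1; ((-t) == (t * -2)) -> false; t = -4; u = 0; [i=1]; u = 0; [j=0]; u = -1; [j=1]; u = -2; [j=2]; u = -3; [i=2]; u = 3; [j=0]; u = 2; [j=1]; u = 1; [j=2]; u = 0; [i=3]; u = 0; [j=0]; u = -1; [j=1]; u = -2; [j=2]; u = -3; t = -1; return -1; price_opt runs t = 1; ((-t) == (t * -2)) -> false; t = -4; u = 0; [i=1]; u = 0; [j=0]; u = -1; [j=1]; u = -2; [j=2]; u = -3; [i=2]; u = 3; [j=0]; u = 2; [j=1]; u = 1; [j=2]; u = 0; [i=3]; u = 0; [j=0]; u = -1; [j=1]; u = -2; [j=2]; u = -3; t = -1; return -1; both end at -1.
Checked all 45 inputs in the declared domain: the outputs agree on every one.
verdict: equivalent


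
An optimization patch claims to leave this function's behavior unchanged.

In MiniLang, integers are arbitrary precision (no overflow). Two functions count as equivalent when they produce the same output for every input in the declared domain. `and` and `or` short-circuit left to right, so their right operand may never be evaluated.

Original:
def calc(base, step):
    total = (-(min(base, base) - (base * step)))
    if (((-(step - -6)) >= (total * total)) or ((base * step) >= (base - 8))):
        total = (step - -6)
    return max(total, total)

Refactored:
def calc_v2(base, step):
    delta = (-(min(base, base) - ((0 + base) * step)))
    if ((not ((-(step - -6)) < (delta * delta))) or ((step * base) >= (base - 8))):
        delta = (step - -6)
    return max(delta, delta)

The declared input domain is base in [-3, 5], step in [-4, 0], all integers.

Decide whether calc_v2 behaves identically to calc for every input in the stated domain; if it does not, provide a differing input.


Comparing the listings, the differences include: boolean connective usage differs; also constant usage differs; also arithmetic usage differs; also comparison usage differs; also local variable names differ.
Tracing base=0, step=-3: calc: total = 0; (((-(step - -6)) >= (total * total)) or ((base * step) >= (base - 8))) -> true; total = 3; return 3 | calc_v2: delta = 0; ((not ((-(step - -6)) < (delta * delta))) or ((step * base) >= (base - 8))) -> true; delta = 3; return 3 — matching result 3.
Every one of the 45 inputs gives matching results.
verdict: equivalent


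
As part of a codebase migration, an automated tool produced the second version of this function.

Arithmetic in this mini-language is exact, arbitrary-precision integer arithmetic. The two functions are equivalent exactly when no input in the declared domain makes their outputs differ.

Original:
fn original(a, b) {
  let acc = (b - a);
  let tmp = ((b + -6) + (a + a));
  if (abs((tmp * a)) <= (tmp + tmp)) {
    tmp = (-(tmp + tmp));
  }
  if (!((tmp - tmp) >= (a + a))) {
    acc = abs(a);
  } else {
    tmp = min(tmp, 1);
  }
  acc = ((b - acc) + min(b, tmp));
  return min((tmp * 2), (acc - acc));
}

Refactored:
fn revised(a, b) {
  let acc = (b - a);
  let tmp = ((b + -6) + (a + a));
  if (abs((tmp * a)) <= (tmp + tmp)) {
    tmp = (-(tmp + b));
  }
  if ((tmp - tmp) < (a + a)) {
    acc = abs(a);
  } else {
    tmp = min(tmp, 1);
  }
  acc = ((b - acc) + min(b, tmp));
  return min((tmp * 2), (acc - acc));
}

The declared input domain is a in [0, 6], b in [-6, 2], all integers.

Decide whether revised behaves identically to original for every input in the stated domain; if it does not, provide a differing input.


These are not equivalent — on a=2, b=2 the outputs split (0 vs -4).
original: acc=0, then tmp=0, then (abs((tmp * a)) <= (tmp + tmp)) is true, then tmp=0, then (!((tmp - tmp) >= (a + a))) is true, then acc=2, then acc=0, then returns 0
revised: acc=0, then tmp=0, then (abs((tmp * a)) <= (tmp + tmp)) is true, then tmp=-2, then ((tmp - tmp) < (a + a)) is true, then acc=2, then acc=-2, then returns -4
verdict: not equivalent; witness: a=2, b=2


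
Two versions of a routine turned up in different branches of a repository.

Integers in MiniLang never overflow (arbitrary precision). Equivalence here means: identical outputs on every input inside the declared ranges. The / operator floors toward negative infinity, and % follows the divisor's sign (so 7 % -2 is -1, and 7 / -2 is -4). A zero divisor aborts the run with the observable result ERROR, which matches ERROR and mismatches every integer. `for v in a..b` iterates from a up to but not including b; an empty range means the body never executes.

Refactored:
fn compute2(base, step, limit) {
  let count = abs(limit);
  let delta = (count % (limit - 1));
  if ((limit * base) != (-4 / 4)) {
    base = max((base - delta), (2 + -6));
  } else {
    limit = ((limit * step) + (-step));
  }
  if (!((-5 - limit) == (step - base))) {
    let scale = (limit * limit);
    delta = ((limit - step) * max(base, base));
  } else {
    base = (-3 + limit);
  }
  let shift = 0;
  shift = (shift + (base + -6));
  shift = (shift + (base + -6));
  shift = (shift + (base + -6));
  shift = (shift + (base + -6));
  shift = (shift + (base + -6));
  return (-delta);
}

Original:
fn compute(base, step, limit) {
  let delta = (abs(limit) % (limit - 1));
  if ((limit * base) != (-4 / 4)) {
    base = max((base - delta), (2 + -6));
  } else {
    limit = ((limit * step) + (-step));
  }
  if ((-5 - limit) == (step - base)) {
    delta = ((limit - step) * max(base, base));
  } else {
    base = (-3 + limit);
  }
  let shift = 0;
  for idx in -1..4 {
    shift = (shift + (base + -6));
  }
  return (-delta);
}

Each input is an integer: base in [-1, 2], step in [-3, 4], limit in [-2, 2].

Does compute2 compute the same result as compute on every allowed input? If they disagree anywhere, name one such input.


These are not equivalent — on base=-1, step=-3, limit=-2 the outputs split (0 vs 1).
compute: delta = -1; ((limit * base) != (-4 / 4)) -> true; base = 0; ((-5 - limit) == (step - base)) -> true; delta = 0; shift = 0; [idx=-1]; shift = -6; [idx=0]; shift = -12; [idx=1]; shift = -18; [idx=2]; shift = -24; [idx=3]; shift = -30; return 0
compute2: count = 2; delta = -1; ((limit * base) != (-4 / 4)) -> true; base = 0; (!((-5 - limit) == (step - base))) -> false; base = -5; shift = 0; shift = -11; shift = -22; shift = -33; shift = -44; shift = -55; return 1
verdict: not equivalent; witness: base=-1, step=-3, limit=-2


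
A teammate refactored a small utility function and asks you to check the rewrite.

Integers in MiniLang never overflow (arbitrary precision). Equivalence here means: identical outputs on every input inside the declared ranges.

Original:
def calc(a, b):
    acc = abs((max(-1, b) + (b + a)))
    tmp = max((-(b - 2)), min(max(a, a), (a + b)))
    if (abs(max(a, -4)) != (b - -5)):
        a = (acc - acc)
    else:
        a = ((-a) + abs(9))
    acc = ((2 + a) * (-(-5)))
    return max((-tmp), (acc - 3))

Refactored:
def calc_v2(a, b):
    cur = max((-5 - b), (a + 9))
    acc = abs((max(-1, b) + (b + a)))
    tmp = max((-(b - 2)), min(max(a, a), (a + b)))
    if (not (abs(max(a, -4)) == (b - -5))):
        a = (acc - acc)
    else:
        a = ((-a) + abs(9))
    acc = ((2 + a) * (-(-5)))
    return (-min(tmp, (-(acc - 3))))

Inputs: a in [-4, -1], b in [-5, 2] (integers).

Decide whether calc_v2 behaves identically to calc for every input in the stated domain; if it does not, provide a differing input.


Equivalent — the differences include arithmetic usage differs; comparison usage differs; local variable names differ; min/max/abs usage differs; constant usage differs; boolean connective usage differs; statement counts differ, yet no declared input distinguishes the two.
As a probe, take a=-3, b=-2: calc runs acc becomes 6; next tmp becomes 4; next (abs(max(a, -4)) != (b - -5)) evaluates to false; next a becomes 12; next acc becomes 70; next final value 67; calc_v2 runs cur becomes 6; next acc becomes 6; next tmp becomes 4; next (not (abs(max(a, -4)) == (b - -5))) evaluates to false; next a becomes 12; next acc becomes 70; next final value 67; both end at 67.
Across all 32 domain points the two functions coincide.
verdict: equivalent


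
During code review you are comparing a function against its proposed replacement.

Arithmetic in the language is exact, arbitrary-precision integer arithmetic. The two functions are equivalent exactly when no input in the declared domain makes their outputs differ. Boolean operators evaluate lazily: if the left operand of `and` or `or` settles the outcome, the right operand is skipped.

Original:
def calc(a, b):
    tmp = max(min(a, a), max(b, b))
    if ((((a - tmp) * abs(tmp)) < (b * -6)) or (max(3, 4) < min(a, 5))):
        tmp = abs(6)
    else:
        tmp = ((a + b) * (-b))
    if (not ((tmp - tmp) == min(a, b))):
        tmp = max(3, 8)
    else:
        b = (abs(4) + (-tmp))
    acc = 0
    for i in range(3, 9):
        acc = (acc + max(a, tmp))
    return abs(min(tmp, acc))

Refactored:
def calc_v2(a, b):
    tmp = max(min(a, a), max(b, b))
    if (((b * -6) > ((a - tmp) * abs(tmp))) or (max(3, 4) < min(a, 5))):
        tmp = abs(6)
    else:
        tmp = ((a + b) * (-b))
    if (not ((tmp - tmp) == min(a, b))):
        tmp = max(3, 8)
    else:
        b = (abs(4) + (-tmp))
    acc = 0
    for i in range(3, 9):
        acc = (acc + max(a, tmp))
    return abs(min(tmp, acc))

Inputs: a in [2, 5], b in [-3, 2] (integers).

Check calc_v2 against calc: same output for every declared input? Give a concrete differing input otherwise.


The two versions differ — the changes include comparison usage differs.
Spot check at a=2, b=-2 — calc: tmp=2, then ((((a - tmp) * abs(tmp)) < (b * -6)) or (max(3, 4) < min(a, 5))) is true, then tmp=6, then (not ((tmp - tmp) == min(a, b))) is true, then tmp=8, then acc=0, then (i=3), then acc=8, then (i=4), then acc=16, then (i=5), then acc=24, then (i=6), then acc=32, then (i=7), then acc=40, then (i=8), then acc=48, then returns 8. calc_v2: tmp=2, then (((b * -6) > ((a - tmp) * abs(tmp))) or (max(3, 4) < min(a, 5))) is true, then tmp=6, then (not ((tmp - tmp) == min(a, b))) is true, then tmp=8, then acc=0, then (i=3), then acc=8, then (i=4), then acc=16, then (i=5), then acc=24, then (i=6), then acc=32, then (i=7), then acc=40, then (i=8), then acc=48, then returns 8. Both give 8.
Across all 24 domain points the two functions coincide.
verdict: equivalent


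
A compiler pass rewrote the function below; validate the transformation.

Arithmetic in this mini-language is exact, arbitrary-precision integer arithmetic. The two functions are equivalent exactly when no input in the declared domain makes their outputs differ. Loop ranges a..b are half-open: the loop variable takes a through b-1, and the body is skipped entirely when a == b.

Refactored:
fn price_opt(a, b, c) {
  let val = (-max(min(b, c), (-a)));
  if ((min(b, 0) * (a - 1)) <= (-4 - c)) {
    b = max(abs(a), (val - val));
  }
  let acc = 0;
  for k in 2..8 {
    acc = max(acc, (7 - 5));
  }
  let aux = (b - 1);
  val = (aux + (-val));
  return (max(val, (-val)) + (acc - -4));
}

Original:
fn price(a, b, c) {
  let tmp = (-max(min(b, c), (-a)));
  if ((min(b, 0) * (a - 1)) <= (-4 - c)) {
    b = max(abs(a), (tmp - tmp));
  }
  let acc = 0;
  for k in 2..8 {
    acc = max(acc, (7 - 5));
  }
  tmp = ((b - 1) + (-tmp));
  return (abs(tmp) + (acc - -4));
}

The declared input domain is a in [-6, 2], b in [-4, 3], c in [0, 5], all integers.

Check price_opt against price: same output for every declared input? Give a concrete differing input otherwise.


Changes here: local variable names differ, plus statement counts differ, plus min/max/abs usage differs; the full 432-point sweep finds no disagreement.
verdict: equivalent


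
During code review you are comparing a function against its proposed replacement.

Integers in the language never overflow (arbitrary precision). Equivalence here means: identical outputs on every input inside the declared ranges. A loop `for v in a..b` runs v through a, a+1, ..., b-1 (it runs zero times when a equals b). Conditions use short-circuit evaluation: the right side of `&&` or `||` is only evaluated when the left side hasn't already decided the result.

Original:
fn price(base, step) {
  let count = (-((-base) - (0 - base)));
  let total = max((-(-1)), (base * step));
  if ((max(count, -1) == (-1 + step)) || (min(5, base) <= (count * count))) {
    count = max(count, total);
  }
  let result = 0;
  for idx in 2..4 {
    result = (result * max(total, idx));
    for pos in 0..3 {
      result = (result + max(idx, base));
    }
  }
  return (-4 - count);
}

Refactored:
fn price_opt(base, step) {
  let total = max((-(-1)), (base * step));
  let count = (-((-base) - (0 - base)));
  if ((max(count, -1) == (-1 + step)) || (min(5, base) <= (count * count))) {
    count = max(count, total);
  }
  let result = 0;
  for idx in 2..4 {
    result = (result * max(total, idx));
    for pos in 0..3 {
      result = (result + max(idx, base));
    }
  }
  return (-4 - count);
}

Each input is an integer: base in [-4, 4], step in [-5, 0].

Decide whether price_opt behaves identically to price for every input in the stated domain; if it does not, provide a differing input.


Equivalent — the differences include same computation, different form, yet no declared input distinguishes the two.
Tracing base=0, step=-1: price: count = 0; total = 1; ((max(count, -1) == (-1 + step)) || (min(5, base) <= (count * count))) -> true; count = 1; result = 0; [idx=2]; result = 0; [pos=0]; result = 2; [pos=1]; result = 4; [pos=2]; result = 6; [idx=3]; result = 18; [pos=0]; result = 21; [pos=1]; result = 24; [pos=2]; result = 27; return -5 | price_opt: total = 1; count = 0; ((max(count, -1) == (-1 + step)) || (min(5, base) <= (count * count))) -> true; count = 1; result = 0; [idx=2]; result = 0; [pos=0]; result = 2; [pos=1]; result = 4; [pos=2]; result = 6; [idx=3]; result = 18; [pos=0]; result = 21; [pos=1]; result = 24; [pos=2]; result = 27; return -5 — matching result -5.
Checked all 54 inputs in the declared domain: the outputs agree on every one.
verdict: equivalent


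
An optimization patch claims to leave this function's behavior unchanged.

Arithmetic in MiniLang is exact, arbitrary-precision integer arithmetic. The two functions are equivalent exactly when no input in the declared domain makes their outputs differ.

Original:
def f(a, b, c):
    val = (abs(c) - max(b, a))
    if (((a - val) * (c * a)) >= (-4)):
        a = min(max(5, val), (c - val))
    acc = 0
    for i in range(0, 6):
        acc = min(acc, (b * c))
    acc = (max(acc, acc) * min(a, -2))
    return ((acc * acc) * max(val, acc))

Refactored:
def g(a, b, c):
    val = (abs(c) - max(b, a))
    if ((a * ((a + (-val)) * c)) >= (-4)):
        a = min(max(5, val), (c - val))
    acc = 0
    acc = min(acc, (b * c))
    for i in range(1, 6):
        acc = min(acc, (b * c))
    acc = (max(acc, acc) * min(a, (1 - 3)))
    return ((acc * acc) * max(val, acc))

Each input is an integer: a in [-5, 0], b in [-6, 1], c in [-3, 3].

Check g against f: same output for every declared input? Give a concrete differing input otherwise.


Equivalent — the differences include min/max/abs usage differs; constant usage differs; loop structure differs; arithmetic usage differs; statement counts differ, yet no declared input distinguishes the two.
As a probe, take a=-1, b=-1, c=1: f runs val becomes 2; next (((a - val) * (c * a)) >= (-4)) evaluates to true; next a becomes -1; next acc becomes 0; next at i=0:; next acc becomes -1; next at i=1:; next acc becomes -1; next at i=2:; next acc becomes -1; next at i=3:; next acc becomes -1; next at i=4:; next acc becomes -1; next at i=5:; next acc becomes -1; next acc becomes 2; next final value 8; g runs val becomes 2; next ((a * ((a + (-val)) * c)) >= (-4)) evaluates to true; next a becomes -1; next acc becomes 0; next acc becomes -1; next at i=1:; next acc becomes -1; next at i=2:; next acc becomes -1; next at i=3:; next acc becomes -1; next at i=4:; next acc becomes -1; next at i=5:; next acc becomes -1; next acc becomes 2; next final value 8; both end at 8.
Across all 336 domain points the two functions coincide.
verdict: equivalent


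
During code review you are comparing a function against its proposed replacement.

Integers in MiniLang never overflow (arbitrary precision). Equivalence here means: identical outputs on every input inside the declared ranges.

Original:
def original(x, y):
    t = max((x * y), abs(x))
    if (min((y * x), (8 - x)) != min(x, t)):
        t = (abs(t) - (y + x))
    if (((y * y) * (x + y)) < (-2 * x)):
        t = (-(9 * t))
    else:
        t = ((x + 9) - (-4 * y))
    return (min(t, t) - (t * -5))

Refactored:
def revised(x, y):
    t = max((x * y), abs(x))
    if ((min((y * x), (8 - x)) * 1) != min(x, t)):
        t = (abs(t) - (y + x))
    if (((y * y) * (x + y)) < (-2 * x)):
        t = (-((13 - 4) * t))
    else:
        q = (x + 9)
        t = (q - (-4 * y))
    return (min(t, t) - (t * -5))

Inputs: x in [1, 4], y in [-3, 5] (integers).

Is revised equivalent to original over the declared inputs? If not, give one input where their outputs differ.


Comparing the listings, the differences include: statement counts differ, local variable names differ, constant usage differs, arithmetic usage differs.
Spot check at x=3, y=-2 — original: t=3, then (min((y * x), (8 - x)) != min(x, t)) is true, then t=2, then (((y * y) * (x + y)) < (-2 * x)) is false, then t=4, then returns 24. revised: t=3, then ((min((y * x), (8 - x)) * 1) != min(x, t)) is true, then t=2, then (((y * y) * (x + y)) < (-2 * x)) is false, then q=12, then t=4, then returns 24. Both give 24.
An exhaustive pass over the 36 declared inputs shows identical outputs.
verdict: equivalent


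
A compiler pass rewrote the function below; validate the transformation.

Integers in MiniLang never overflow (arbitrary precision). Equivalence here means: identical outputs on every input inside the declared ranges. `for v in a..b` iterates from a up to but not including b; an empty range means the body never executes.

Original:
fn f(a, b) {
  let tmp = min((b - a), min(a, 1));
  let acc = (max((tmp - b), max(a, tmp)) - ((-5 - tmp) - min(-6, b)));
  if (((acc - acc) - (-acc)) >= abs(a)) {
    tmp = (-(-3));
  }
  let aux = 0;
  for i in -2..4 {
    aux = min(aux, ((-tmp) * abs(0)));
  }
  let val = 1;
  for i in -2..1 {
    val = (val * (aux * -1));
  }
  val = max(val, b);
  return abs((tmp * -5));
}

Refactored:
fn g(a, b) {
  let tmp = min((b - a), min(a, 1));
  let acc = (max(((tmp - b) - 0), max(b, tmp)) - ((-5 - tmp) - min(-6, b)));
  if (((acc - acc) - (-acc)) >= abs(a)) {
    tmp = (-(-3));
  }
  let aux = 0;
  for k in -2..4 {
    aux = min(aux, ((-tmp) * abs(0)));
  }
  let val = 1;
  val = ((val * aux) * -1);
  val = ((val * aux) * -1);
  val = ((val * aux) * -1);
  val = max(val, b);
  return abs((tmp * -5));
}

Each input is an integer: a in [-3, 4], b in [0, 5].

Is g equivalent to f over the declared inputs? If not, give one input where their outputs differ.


There is a counterexample at a=-2, b=5: 10 on one side, 15 on the other.
f: tmp := -2 | acc := -5 | (((acc - acc) - (-acc)) >= abs(a)): false | aux := 0 | iter i=-2: | aux := 0 | iter i=-1: | aux := 0 | iter i=0: | aux := 0 | iter i=1: | aux := 0 | iter i=2: | aux := 0 | iter i=3: | aux := 0 | val := 1 | iter i=-2: | val := 0 | iter i=-1: | val := 0 | iter i=0: | val := 0 | val := 5 | result 10
g: tmp := -2 | acc := 2 | (((acc - acc) - (-acc)) >= abs(a)): true | tmp := 3 | aux := 0 | iter k=-2: | aux := 0 | iter k=-1: | aux := 0 | iter k=0: | aux := 0 | iter k=1: | aux := 0 | iter k=2: | aux := 0 | iter k=3: | aux := 0 | val := 1 | val := 0 | val := 0 | val := 0 | val := 5 | result 15
verdict: not equivalent; witness: a=-2, b=5


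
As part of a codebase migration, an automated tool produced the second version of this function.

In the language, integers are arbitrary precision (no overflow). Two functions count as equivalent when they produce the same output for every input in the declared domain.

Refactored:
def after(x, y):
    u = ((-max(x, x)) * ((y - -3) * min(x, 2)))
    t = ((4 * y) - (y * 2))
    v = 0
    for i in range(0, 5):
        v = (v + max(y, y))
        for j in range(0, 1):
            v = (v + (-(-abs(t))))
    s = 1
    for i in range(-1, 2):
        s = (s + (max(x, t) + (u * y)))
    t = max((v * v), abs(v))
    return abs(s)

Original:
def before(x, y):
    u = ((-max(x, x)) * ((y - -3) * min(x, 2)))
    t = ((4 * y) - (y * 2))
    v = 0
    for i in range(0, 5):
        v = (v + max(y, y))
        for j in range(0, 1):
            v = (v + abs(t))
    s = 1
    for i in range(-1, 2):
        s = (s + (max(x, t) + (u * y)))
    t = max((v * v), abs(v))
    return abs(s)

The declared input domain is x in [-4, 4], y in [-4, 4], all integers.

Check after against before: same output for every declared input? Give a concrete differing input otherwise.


Reading the diff, among the changes: same computation, different form.
Spot check at x=-3, y=3 — before: u := -54 | t := 6 | v := 0 | iter i=0: | v := 3 | iter j=0: | v := 9 | iter i=1: | v := 12 | iter j=0: | v := 18 | iter i=2: | v := 21 | iter j=0: | v := 27 | iter i=3: | v := 30 | iter j=0: | v := 36 | iter i=4: | v := 39 | iter j=0: | v := 45 | s := 1 | iter i=-1: | s := -155 | iter i=0: | s := -311 | iter i=1: | s := -467 | t := 2025 | result 467. after: u := -54 | t := 6 | v := 0 | iter i=0: | v := 3 | iter j=0: | v := 9 | iter i=1: | v := 12 | iter j=0: | v := 18 | iter i=2: | v := 21 | iter j=0: | v := 27 | iter i=3: | v := 30 | iter j=0: | v := 36 | iter i=4: | v := 39 | iter j=0: | v := 45 | s := 1 | iter i=-1: | s := -155 | iter i=0: | s := -311 | iter i=1: | s := -467 | t := 2025 | result 467. Both give 467.
Sweeping the whole domain (81 inputs) finds no disagreement.
verdict: equivalent


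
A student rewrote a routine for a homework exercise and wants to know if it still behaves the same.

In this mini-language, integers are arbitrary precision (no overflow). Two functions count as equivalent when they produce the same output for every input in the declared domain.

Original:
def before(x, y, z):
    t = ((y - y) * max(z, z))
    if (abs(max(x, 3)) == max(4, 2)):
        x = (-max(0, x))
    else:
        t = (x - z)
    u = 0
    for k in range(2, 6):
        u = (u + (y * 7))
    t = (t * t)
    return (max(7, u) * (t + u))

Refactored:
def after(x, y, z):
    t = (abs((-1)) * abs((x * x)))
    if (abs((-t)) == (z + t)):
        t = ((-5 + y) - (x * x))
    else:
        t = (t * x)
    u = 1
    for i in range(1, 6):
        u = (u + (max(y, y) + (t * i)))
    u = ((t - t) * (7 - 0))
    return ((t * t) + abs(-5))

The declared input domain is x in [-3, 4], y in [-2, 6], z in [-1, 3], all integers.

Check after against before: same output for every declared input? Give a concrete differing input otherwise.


Evaluate both at x=-3, y=-2, z=-1.
before: t=0, then (abs(max(x, 3)) == max(4, 2)) is false, then t=-2, then u=0, then (k=2), then u=-14, then (k=3), then u=-28, then (k=4), then u=-42, then (k=5), then u=-56, then t=4, then returns -364
after: t=9, then (abs((-t)) == (z + t)) is false, then t=-27, then u=1, then (i=1), then u=-28, then (i=2), then u=-84, then (i=3), then u=-167, then (i=4), then u=-277, then (i=5), then u=-414, then u=0, then returns 734
-364 against 734: the behavior changed.
verdict: not equivalent; witness: x=-3, y=-2, z=-1


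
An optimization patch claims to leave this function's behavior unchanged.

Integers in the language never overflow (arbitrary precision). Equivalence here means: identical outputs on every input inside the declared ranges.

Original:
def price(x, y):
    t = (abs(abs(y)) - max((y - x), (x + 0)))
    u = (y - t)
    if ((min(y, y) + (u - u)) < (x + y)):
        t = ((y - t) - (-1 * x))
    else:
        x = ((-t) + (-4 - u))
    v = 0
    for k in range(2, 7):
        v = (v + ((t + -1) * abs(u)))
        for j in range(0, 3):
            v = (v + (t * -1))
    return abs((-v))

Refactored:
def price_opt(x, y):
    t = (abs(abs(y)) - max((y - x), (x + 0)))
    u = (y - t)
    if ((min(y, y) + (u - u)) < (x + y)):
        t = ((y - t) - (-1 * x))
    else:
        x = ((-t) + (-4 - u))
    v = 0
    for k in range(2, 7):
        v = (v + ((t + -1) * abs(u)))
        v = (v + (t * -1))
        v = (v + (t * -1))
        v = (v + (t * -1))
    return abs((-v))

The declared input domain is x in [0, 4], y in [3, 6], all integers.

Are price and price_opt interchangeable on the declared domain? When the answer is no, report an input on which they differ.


Reading the diff, among the changes: local variable names differ, and arithmetic usage differs, and loop structure differs, and statement counts differ, and constant usage differs.
One worked example (x=4, y=3) — price: t = -1; u = 4; ((min(y, y) + (u - u)) < (x + y)) -> true; t = 8; v = 0; [k=2]; v = 28; [j=0]; v = 20; [j=1]; v = 12; [j=2]; v = 4; [k=3]; v = 32; [j=0]; v = 24; [j=1]; v = 16; [j=2]; v = 8; [k=4]; v = 36; [j=0]; v = 28; [j=1]; v = 20; [j=2]; v = 12; [k=5]; v = 40; [j=0]; v = 32; [j=1]; v = 24; [j=2]; v = 16; [k=6]; v = 44; [j=0]; v = 36; [j=1]; v = 28; [j=2]; v = 20; return 20; price_opt: t = -1; u = 4; ((min(y, y) + (u - u)) < (x + y)) -> true; t = 8; v = 0; [k=2]; v = 28; v = 20; v = 12; v = 4; [k=3]; v = 32; v = 24; v = 16; v = 8; [k=4]; v = 36; v = 28; v = 20; v = 12; [k=5]; v = 40; v = 32; v = 24; v = 16; [k=6]; v = 44; v = 36; v = 28; v = 20; return 20; agreement on 20.
An exhaustive pass over the 20 declared inputs shows identical outputs.
verdict: equivalent


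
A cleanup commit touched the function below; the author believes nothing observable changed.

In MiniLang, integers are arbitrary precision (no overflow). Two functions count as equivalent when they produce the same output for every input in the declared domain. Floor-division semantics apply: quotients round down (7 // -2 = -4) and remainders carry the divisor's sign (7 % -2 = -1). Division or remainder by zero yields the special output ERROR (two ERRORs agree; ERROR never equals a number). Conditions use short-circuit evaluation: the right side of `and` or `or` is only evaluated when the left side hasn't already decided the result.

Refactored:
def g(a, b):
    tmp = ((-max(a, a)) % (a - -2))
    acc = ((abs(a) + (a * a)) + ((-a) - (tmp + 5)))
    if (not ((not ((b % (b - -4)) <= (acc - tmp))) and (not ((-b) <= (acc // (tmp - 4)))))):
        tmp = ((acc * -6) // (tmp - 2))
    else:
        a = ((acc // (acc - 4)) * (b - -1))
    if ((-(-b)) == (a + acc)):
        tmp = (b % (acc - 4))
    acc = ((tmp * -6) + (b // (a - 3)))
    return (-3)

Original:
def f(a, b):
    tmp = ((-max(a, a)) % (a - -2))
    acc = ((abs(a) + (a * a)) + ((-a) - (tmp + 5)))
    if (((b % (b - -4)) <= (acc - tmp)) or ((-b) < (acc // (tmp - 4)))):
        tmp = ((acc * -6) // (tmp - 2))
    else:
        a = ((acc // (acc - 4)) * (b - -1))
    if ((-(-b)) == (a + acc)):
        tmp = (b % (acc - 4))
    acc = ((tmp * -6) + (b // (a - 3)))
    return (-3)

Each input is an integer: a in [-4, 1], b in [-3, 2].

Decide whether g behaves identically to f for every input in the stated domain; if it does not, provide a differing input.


The rewrite breaks on a=1, b=-3, where the results are -3 and ERROR.
f: tmp becomes 2; next acc becomes -6; next (((b % (b - -4)) <= (acc - tmp)) or ((-b) < (acc // (tmp - 4)))) evaluates to false; next a becomes 0; next ((-(-b)) == (a + acc)) evaluates to false; next acc becomes -11; next final value -3
g: tmp becomes 2; next acc becomes -6; next (not ((not ((b % (b - -4)) <= (acc - tmp))) and (not ((-b) <= (acc // (tmp - 4)))))) evaluates to true; next hits division by zero so the output is ERROR
verdict: not equivalent; witness: a=1, b=-3
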